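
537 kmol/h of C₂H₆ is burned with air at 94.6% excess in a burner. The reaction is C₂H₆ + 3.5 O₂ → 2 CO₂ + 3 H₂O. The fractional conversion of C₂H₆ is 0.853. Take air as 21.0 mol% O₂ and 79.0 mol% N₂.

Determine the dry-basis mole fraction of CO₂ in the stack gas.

0.0545

Stoichiometric O₂ = 3.5 × 537 = 1880 kmol/h; O₂ fed = 1880 × 1.946 = 3658 kmol/h.
N₂ fed = 3658 × 79/21 = 13760 kmol/h.
Fuel reacted = 0.853 × 537 → ξ = 458.1 kmol/h.
Outlet (n = n₀ + ν ξ):
  C₂H₆: 537 − 1(458.1) = 78.94
  O₂: 3658 − 3.5(458.1) = 2054
  N₂: 13760 (inert)
  CO₂: 0 + 2(458.1) = 916.1
  H₂O: 0 + 3(458.1) = 1374
Dry total = 16810 kmol/h; y_CO₂ (dry) = 916.1 / 16810 = 0.0545.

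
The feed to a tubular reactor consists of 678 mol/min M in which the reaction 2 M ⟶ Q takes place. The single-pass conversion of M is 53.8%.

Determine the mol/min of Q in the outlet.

M reacted = 0.538 × 678 = 364.8 mol/min; ν_M = −2, so ξ = 364.8/2 = 182.4 mol/min.
Outlet amounts (n = n₀ + ν ξ):
  M: 678 − 2(182.4) = 313.2
  Q: 0 + 1(182.4) = 182.4

182 mol/min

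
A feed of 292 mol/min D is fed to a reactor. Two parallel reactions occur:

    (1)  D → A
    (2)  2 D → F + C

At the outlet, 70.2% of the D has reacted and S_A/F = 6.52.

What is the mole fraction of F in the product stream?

Conversion of D: D consumed = 0.702 × 292 = 205 mol/min = 1ξ₁ + 2ξ₂.
Selectivity: 1ξ₁ / (1ξ₂) = 6.52 → ξ₁ = 6.52 ξ₂.
Substitute: (1·6.52 + 2) ξ₂ = 205 → ξ₂ = 24.06 mol/min, ξ₁ = 156.9 mol/min.
Outlet amounts (n = n₀ + Σ ν·ξ):
  D: 292 − 1(156.9) − 2(24.06) = 87.02
  A: 0 + 1(156.9) = 156.9
  F: 0 + 1(24.06) = 24.06
  C: 0 + 1(24.06) = 24.06
Total out = 292 mol/min; y_F = 24.06 / 292 = 0.08239.

0.0824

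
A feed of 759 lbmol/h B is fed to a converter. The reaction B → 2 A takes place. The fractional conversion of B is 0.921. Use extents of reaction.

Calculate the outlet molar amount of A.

B reacted = 0.921 × 759 = 699 lbmol/h; ν_B = −1, so ξ = 699/1 = 699 lbmol/h.
Outlet amounts (n = n₀ + ν ξ):
  B: 759 − 1(699) = 59.96
  A: 0 + 2(699) = 1398

1400 lbmol/h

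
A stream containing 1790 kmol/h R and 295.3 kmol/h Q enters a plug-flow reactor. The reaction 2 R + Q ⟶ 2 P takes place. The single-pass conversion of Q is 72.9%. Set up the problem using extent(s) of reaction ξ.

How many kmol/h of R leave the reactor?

1360 kmol/h

Q reacted = 0.729 × 295.3 = 215.3 kmol/h; ν_Q = −1, so ξ = 215.3/1 = 215.3 kmol/h.
Outlet amounts (n = n₀ + ν ξ):
  R: 1790 − 2(215.3) = 1359
  Q: 295.3 − 1(215.3) = 80.03
  P: 0 + 2(215.3) = 430.5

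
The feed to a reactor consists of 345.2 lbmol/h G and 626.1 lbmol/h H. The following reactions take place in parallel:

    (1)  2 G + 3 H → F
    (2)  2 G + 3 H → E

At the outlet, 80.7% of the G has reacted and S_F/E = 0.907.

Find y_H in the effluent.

Conversion of G: G consumed = 0.807 × 345.2 = 278.6 lbmol/h = 2ξ₁ + 2ξ₂.
Selectivity: 1ξ₁ / (1ξ₂) = 0.907 → ξ₁ = 0.907 ξ₂.
Substitute: (2·0.907 + 2) ξ₂ = 278.6 → ξ₂ = 73.04 lbmol/h, ξ₁ = 66.25 lbmol/h.
Outlet amounts (n = n₀ + Σ ν·ξ):
  G: 345.2 − 2(66.25) − 2(73.04) = 66.62
  H: 626.1 − 3(66.25) − 3(73.04) = 208.2
  F: 0 + 1(66.25) = 66.25
  E: 0 + 1(73.04) = 73.04
Total out = 414.1 lbmol/h; y_H = 208.2 / 414.1 = 0.5028.

0.503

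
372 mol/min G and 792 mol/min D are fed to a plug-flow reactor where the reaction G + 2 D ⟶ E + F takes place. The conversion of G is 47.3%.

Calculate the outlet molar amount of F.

176 mol/min

G reacted = 0.473 × 372 = 176 mol/min; ν_G = −1, so ξ = 176/1 = 176 mol/min.
Outlet amounts (n = n₀ + ν ξ):
  G: 372 − 1(176) = 196
  D: 792 − 2(176) = 440.1
  E: 0 + 1(176) = 176
  F: 0 + 1(176) = 176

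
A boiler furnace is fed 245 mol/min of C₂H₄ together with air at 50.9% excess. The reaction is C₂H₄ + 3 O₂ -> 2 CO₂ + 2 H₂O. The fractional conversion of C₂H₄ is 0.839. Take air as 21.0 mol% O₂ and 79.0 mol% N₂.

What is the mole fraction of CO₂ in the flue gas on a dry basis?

Stoichiometric O₂ = 3 × 245 = 735 mol/min; O₂ fed = 735 × 1.509 = 1109 mol/min.
N₂ fed = 1109 × 79/21 = 4172 mol/min.
Fuel reacted = 0.839 × 245 → ξ = 205.6 mol/min.
Outlet (n = n₀ + ν ξ):
  C₂H₄: 245 − 1(205.6) = 39.45
  O₂: 1109 − 3(205.6) = 492.5
  N₂: 4172 (inert)
  CO₂: 0 + 2(205.6) = 411.1
  H₂O: 0 + 2(205.6) = 411.1
Dry total = 5115 mol/min; y_CO₂ (dry) = 411.1 / 5115 = 0.08037.

0.0804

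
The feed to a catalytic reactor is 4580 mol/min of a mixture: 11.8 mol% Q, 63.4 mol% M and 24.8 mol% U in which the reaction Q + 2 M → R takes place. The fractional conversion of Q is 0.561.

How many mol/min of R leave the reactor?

303 mol/min

Q reacted = 0.561 × 540.4 = 303.2 mol/min; ν_Q = −1, so ξ = 303.2/1 = 303.2 mol/min.
Outlet amounts (n = n₀ + ν ξ):
  Q: 540.4 − 1(303.2) = 237.3
  M: 2904 − 2(303.2) = 2297
  R: 0 + 1(303.2) = 303.2
  U: 1136 (inert)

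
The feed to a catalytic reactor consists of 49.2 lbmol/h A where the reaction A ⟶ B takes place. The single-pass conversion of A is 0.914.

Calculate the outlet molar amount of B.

45 lbmol/h

A reacted = 0.914 × 49.2 = 44.97 lbmol/h; ν_A = −1, so ξ = 44.97/1 = 44.97 lbmol/h.
Outlet amounts (n = n₀ + ν ξ):
  A: 49.2 − 1(44.97) = 4.231
  B: 0 + 1(44.97) = 44.97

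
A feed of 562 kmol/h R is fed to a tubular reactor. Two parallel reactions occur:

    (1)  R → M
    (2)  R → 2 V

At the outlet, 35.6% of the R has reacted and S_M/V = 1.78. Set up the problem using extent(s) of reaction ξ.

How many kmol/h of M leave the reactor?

156 kmol/h

Conversion of R: R consumed = 0.356 × 562 = 200.1 kmol/h = 1ξ₁ + 1ξ₂.
Selectivity: 1ξ₁ / (2ξ₂) = 1.78 → ξ₁ = 3.56 ξ₂.
Substitute: (1·3.56 + 1) ξ₂ = 200.1 → ξ₂ = 43.88 kmol/h, ξ₁ = 156.2 kmol/h.
Outlet amounts (n = n₀ + Σ ν·ξ):
  R: 562 − 1(156.2) − 1(43.88) = 361.9
  M: 0 + 1(156.2) = 156.2
  V: 0 + 2(43.88) = 87.75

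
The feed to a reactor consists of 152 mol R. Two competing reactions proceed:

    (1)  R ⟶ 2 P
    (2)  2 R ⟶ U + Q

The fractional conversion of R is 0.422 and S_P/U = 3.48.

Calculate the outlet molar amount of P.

59.7 mol

Conversion of R: R consumed = 0.422 × 152 = 64.14 mol = 1ξ₁ + 2ξ₂.
Selectivity: 2ξ₁ / (1ξ₂) = 3.48 → ξ₁ = 1.74 ξ₂.
Substitute: (1·1.74 + 2) ξ₂ = 64.14 → ξ₂ = 17.15 mol, ξ₁ = 29.84 mol.
Outlet amounts (n = n₀ + Σ ν·ξ):
  R: 152 − 1(29.84) − 2(17.15) = 87.86
  P: 0 + 2(29.84) = 59.68
  U: 0 + 1(17.15) = 17.15
  Q: 0 + 1(17.15) = 17.15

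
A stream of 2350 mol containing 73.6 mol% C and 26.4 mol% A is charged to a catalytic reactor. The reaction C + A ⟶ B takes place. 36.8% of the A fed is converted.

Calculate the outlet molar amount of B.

228 mol

A reacted = 0.368 × 620.4 = 228.3 mol; ν_A = −1, so ξ = 228.3/1 = 228.3 mol.
Outlet amounts (n = n₀ + ν ξ):
  C: 1730 − 1(228.3) = 1501
  A: 620.4 − 1(228.3) = 392.1
  B: 0 + 1(228.3) = 228.3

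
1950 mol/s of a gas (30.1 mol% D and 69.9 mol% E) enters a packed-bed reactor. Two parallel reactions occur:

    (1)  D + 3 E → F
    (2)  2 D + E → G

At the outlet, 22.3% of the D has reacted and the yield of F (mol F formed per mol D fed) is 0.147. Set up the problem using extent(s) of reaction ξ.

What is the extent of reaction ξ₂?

ξ₂ = 22.3 mol/s

Yield of F: 1ξ₁ / 587 = 0.147 → ξ₁ = 86.28 mol/s.
Conversion of D: 1ξ₁ + 2ξ₂ = 0.223 × 587 = 130.9 → ξ₂ = 22.3 mol/s.
Outlet amounts (n = n₀ + Σ ν·ξ):
  D: 587 − 1(86.28) − 2(22.3) = 456.1
  E: 1363 − 3(86.28) − 1(22.3) = 1082
  F: 0 + 1(86.28) = 86.28
  G: 0 + 1(22.3) = 22.3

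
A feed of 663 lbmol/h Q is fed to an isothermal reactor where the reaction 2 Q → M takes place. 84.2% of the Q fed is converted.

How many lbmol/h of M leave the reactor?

Q reacted = 0.842 × 663 = 558.2 lbmol/h; ν_Q = −2, so ξ = 558.2/2 = 279.1 lbmol/h.
Outlet amounts (n = n₀ + ν ξ):
  Q: 663 − 2(279.1) = 104.8
  M: 0 + 1(279.1) = 279.1

279 lbmol/h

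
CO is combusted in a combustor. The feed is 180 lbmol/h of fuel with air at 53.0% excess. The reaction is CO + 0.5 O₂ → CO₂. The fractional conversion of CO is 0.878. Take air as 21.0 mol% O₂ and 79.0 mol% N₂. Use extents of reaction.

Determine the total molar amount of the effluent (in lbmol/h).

757 lbmol/h

Stoichiometric O₂ = 0.5 × 180 = 90 lbmol/h; O₂ fed = 90 × 1.530 = 137.7 lbmol/h.
N₂ fed = 137.7 × 79/21 = 518 lbmol/h.
Fuel reacted = 0.878 × 180 → ξ = 158 lbmol/h.
Outlet (n = n₀ + ν ξ):
  CO: 180 − 1(158) = 21.96
  O₂: 137.7 − 0.5(158) = 58.68
  N₂: 518 (inert)
  CO₂: 0 + 1(158) = 158
Total out = 21.96 + 58.68 + 518 + 158 = 756.7 lbmol/h.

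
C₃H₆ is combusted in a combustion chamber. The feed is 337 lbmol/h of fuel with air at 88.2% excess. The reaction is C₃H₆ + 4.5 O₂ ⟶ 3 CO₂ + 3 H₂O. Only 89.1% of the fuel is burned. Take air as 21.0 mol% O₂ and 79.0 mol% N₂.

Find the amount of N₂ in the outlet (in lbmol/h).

Stoichiometric O₂ = 4.5 × 337 = 1516 lbmol/h; O₂ fed = 1516 × 1.882 = 2854 lbmol/h.
N₂ fed = 2854 × 79/21 = 10740 lbmol/h.
Fuel reacted = 0.891 × 337 → ξ = 300.3 lbmol/h.
Outlet (n = n₀ + ν ξ):
  C₃H₆: 337 − 1(300.3) = 36.73
  O₂: 2854 − 4.5(300.3) = 1503
  N₂: 10740 (inert)
  CO₂: 0 + 3(300.3) = 900.8
  H₂O: 0 + 3(300.3) = 900.8

10700 lbmol/h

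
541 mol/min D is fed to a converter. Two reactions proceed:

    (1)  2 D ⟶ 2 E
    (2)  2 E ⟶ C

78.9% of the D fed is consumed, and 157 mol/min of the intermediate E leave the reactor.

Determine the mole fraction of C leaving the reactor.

Conversion of D: D consumed = 2ξ₁ = 0.789 × 541 → ξ₁ = 213.4 mol/min.
E balance: n_E = 0 + 2ξ₁ − 2ξ₂ = 157 → ξ₂ = (2·213.4 − 157)/2 = 134.9 mol/min.
Outlet amounts (n = n₀ + Σ ν·ξ):
  D: 541 − 2(213.4) = 114.2
  E: 0 + 2(213.4) − 2(134.9) = 157
  C: 0 + 1(134.9) = 134.9
Total out = 406.1 mol/min; y_C = 134.9 / 406.1 = 0.3323.

0.332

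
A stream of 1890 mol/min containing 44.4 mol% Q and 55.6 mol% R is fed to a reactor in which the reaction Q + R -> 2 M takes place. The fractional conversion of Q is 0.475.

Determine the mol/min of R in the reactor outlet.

652 mol/min

Q reacted = 0.475 × 839.2 = 398.6 mol/min; ν_Q = −1, so ξ = 398.6/1 = 398.6 mol/min.
Outlet amounts (n = n₀ + ν ξ):
  Q: 839.2 − 1(398.6) = 440.6
  R: 1051 − 1(398.6) = 652.2
  M: 0 + 2(398.6) = 797.2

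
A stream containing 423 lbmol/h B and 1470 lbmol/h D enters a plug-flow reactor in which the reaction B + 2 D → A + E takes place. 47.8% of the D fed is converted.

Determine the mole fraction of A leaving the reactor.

0.228

D reacted = 0.478 × 1470 = 702.7 lbmol/h; ν_D = −2, so ξ = 702.7/2 = 351.3 lbmol/h.
Outlet amounts (n = n₀ + ν ξ):
  B: 423 − 1(351.3) = 71.67
  D: 1470 − 2(351.3) = 767.3
  A: 0 + 1(351.3) = 351.3
  E: 0 + 1(351.3) = 351.3
Total out = 1542 lbmol/h; y_A = 351.3 / 1542 = 0.2279.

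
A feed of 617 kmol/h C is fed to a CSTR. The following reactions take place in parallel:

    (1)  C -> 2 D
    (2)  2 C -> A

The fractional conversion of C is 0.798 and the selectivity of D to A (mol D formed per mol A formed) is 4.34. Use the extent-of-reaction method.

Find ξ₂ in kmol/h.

ξ₂ = 118 kmol/h

Conversion of C: C consumed = 0.798 × 617 = 492.4 kmol/h = 1ξ₁ + 2ξ₂.
Selectivity: 2ξ₁ / (1ξ₂) = 4.34 → ξ₁ = 2.17 ξ₂.
Substitute: (1·2.17 + 2) ξ₂ = 492.4 → ξ₂ = 118.1 kmol/h, ξ₁ = 256.2 kmol/h.
Outlet amounts (n = n₀ + Σ ν·ξ):
  C: 617 − 1(256.2) − 2(118.1) = 124.6
  D: 0 + 2(256.2) = 512.4
  A: 0 + 1(118.1) = 118.1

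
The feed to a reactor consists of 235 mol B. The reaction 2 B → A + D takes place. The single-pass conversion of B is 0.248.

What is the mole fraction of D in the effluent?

0.124

B reacted = 0.248 × 235 = 58.28 mol; ν_B = −2, so ξ = 58.28/2 = 29.14 mol.
Outlet amounts (n = n₀ + ν ξ):
  B: 235 − 2(29.14) = 176.7
  A: 0 + 1(29.14) = 29.14
  D: 0 + 1(29.14) = 29.14
Total out = 235 mol; y_D = 29.14 / 235 = 0.124.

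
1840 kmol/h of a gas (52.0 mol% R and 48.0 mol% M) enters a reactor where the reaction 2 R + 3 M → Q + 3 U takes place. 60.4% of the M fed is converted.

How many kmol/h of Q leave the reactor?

178 kmol/h

M reacted = 0.604 × 883.2 = 533.5 kmol/h; ν_M = −3, so ξ = 533.5/3 = 177.8 kmol/h.
Outlet amounts (n = n₀ + ν ξ):
  R: 956.8 − 2(177.8) = 601.2
  M: 883.2 − 3(177.8) = 349.7
  Q: 0 + 1(177.8) = 177.8
  U: 0 + 3(177.8) = 533.5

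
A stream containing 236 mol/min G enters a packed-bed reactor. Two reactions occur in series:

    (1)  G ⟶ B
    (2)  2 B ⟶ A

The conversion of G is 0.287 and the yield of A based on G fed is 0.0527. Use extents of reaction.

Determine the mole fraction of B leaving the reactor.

Conversion of G: G consumed = 1ξ₁ = 0.287 × 236 → ξ₁ = 67.73 mol/min.
Yield of A: 1ξ₂ / 236 = 0.0527 → ξ₂ = 12.44 mol/min.
Outlet amounts (n = n₀ + Σ ν·ξ):
  G: 236 − 1(67.73) = 168.3
  B: 0 + 1(67.73) − 2(12.44) = 42.86
  A: 0 + 1(12.44) = 12.44
Total out = 223.6 mol/min; y_B = 42.86 / 223.6 = 0.1917.

0.192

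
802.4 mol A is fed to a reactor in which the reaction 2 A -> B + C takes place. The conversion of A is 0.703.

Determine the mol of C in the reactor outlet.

282 mol

A reacted = 0.703 × 802.4 = 564.1 mol; ν_A = −2, so ξ = 564.1/2 = 282 mol.
Outlet amounts (n = n₀ + ν ξ):
  A: 802.4 − 2(282) = 238.3
  B: 0 + 1(282) = 282
  C: 0 + 1(282) = 282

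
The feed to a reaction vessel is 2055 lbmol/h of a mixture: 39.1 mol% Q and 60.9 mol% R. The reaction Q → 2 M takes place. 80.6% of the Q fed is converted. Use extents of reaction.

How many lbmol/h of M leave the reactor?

Q reacted = 0.806 × 803.5 = 647.6 lbmol/h; ν_Q = −1, so ξ = 647.6/1 = 647.6 lbmol/h.
Outlet amounts (n = n₀ + ν ξ):
  Q: 803.5 − 1(647.6) = 155.9
  M: 0 + 2(647.6) = 1295
  R: 1251 (inert)

1300 lbmol/h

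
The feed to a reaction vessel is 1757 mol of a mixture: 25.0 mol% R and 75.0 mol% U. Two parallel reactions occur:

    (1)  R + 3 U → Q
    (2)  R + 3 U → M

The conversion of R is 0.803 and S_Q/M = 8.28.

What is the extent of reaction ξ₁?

Conversion of R: R consumed = 0.803 × 439.2 = 352.7 mol = 1ξ₁ + 1ξ₂.
Selectivity: 1ξ₁ / (1ξ₂) = 8.28 → ξ₁ = 8.28 ξ₂.
Substitute: (1·8.28 + 1) ξ₂ = 352.7 → ξ₂ = 38.01 mol, ξ₁ = 314.7 mol.
Outlet amounts (n = n₀ + Σ ν·ξ):
  R: 439.2 − 1(314.7) − 1(38.01) = 86.53
  U: 1318 − 3(314.7) − 3(38.01) = 259.6
  Q: 0 + 1(314.7) = 314.7
  M: 0 + 1(38.01) = 38.01

ξ₁ = 315 mol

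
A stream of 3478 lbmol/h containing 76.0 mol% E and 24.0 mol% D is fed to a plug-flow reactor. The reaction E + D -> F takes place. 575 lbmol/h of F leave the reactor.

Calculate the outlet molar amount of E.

For F: n = n₀ + 1ξ → 575 = 0 + 1ξ, giving ξ = 575 lbmol/h.
Outlet amounts (n = n₀ + ν ξ):
  E: 2643 − 1(575) = 2068
  D: 834.7 − 1(575) = 259.7
  F: 0 + 1(575) = 575

2070 lbmol/h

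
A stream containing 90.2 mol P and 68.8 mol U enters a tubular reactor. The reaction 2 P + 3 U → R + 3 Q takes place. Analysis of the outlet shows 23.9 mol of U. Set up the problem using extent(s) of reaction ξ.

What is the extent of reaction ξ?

ξ = 15 mol

For U: n = n₀ − 3ξ → 23.9 = 68.8 − 3ξ, giving ξ = 14.97 mol.
Outlet amounts (n = n₀ + ν ξ):
  P: 90.2 − 2(14.97) = 60.27
  U: 68.8 − 3(14.97) = 23.9
  R: 0 + 1(14.97) = 14.97
  Q: 0 + 3(14.97) = 44.9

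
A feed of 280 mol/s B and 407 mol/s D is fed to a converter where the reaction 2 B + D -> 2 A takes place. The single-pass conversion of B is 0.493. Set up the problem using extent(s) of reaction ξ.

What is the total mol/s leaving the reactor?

618 mol/s

B reacted = 0.493 × 280 = 138 mol/s; ν_B = −2, so ξ = 138/2 = 69.02 mol/s.
Outlet amounts (n = n₀ + ν ξ):
  B: 280 − 2(69.02) = 142
  D: 407 − 1(69.02) = 338
  A: 0 + 2(69.02) = 138
Total out = 142 + 338 + 138 = 618 mol/s.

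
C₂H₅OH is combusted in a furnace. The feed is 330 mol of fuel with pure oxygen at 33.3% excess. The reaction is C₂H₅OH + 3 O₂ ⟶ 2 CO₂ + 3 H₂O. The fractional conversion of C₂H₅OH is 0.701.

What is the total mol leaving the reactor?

Stoichiometric O₂ = 3 × 330 = 990 mol; O₂ fed = 990 × 1.333 = 1320 mol.
Fuel reacted = 0.701 × 330 → ξ = 231.3 mol.
Outlet (n = n₀ + ν ξ):
  C₂H₅OH: 330 − 1(231.3) = 98.67
  O₂: 1320 − 3(231.3) = 625.7
  CO₂: 0 + 2(231.3) = 462.7
  H₂O: 0 + 3(231.3) = 694
Total out = 98.67 + 625.7 + 462.7 + 694 = 1881 mol.

1880 mol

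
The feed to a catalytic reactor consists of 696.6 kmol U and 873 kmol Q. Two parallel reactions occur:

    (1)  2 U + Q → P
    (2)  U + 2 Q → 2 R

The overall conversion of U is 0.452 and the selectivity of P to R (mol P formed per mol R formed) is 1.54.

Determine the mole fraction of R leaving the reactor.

Conversion of U: U consumed = 0.452 × 696.6 = 314.9 kmol = 2ξ₁ + 1ξ₂.
Selectivity: 1ξ₁ / (2ξ₂) = 1.54 → ξ₁ = 3.08 ξ₂.
Substitute: (2·3.08 + 1) ξ₂ = 314.9 → ξ₂ = 43.98 kmol, ξ₁ = 135.4 kmol.
Outlet amounts (n = n₀ + Σ ν·ξ):
  U: 696.6 − 2(135.4) − 1(43.98) = 381.7
  Q: 873 − 1(135.4) − 2(43.98) = 649.6
  P: 0 + 1(135.4) = 135.4
  R: 0 + 2(43.98) = 87.95
Total out = 1255 kmol; y_R = 87.95 / 1255 = 0.07009.

0.0701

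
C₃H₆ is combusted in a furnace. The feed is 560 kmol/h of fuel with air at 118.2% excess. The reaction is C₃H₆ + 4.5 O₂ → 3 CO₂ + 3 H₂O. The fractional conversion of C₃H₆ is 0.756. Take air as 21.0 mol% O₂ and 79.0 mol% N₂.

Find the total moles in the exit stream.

27000 kmol/h

Stoichiometric O₂ = 4.5 × 560 = 2520 kmol/h; O₂ fed = 2520 × 2.182 = 5499 kmol/h.
N₂ fed = 5499 × 79/21 = 20690 kmol/h.
Fuel reacted = 0.756 × 560 → ξ = 423.4 kmol/h.
Outlet (n = n₀ + ν ξ):
  C₃H₆: 560 − 1(423.4) = 136.6
  O₂: 5499 − 4.5(423.4) = 3594
  N₂: 20690 (inert)
  CO₂: 0 + 3(423.4) = 1270
  H₂O: 0 + 3(423.4) = 1270
Total out = 136.6 + 3594 + 20690 + 1270 + 1270 = 26960 kmol/h.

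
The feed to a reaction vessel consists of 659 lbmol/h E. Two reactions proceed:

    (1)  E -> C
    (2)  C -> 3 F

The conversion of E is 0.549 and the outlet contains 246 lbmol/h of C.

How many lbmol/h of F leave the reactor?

347 lbmol/h

Conversion of E: E consumed = 1ξ₁ = 0.549 × 659 → ξ₁ = 361.8 lbmol/h.
C balance: n_C = 0 + 1ξ₁ − 1ξ₂ = 246 → ξ₂ = (1·361.8 − 246)/1 = 115.8 lbmol/h.
Outlet amounts (n = n₀ + Σ ν·ξ):
  E: 659 − 1(361.8) = 297.2
  C: 0 + 1(361.8) − 1(115.8) = 246
  F: 0 + 3(115.8) = 347.4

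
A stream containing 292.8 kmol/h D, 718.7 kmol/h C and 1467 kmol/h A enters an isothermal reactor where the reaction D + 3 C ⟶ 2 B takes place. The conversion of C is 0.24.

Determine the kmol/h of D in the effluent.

C reacted = 0.24 × 718.7 = 172.5 kmol/h; ν_C = −3, so ξ = 172.5/3 = 57.5 kmol/h.
Outlet amounts (n = n₀ + ν ξ):
  D: 292.8 − 1(57.5) = 235.3
  C: 718.7 − 3(57.5) = 546.2
  B: 0 + 2(57.5) = 115
  A: 1467 (inert)

235 kmol/h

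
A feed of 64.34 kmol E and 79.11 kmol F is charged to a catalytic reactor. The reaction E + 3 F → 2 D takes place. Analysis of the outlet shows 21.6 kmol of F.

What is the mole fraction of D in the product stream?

0.365

For F: n = n₀ − 3ξ → 21.6 = 79.11 − 3ξ, giving ξ = 19.17 kmol.
Outlet amounts (n = n₀ + ν ξ):
  E: 64.34 − 1(19.17) = 45.17
  F: 79.11 − 3(19.17) = 21.6
  D: 0 + 2(19.17) = 38.34
Total out = 105.1 kmol; y_D = 38.34 / 105.1 = 0.3648.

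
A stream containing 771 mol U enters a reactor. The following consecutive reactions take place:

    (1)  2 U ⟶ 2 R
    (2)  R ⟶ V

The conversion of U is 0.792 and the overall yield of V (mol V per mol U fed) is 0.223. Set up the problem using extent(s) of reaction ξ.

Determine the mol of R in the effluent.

439 mol

Conversion of U: U consumed = 2ξ₁ = 0.792 × 771 → ξ₁ = 305.3 mol.
Yield of V: 1ξ₂ / 771 = 0.223 → ξ₂ = 171.9 mol.
Outlet amounts (n = n₀ + Σ ν·ξ):
  U: 771 − 2(305.3) = 160.4
  R: 0 + 2(305.3) − 1(171.9) = 438.7
  V: 0 + 1(171.9) = 171.9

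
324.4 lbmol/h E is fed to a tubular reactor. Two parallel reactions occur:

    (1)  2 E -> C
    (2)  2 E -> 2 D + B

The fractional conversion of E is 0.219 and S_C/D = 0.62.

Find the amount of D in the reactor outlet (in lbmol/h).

31.7 lbmol/h

Conversion of E: E consumed = 0.219 × 324.4 = 71.04 lbmol/h = 2ξ₁ + 2ξ₂.
Selectivity: 1ξ₁ / (2ξ₂) = 0.62 → ξ₁ = 1.24 ξ₂.
Substitute: (2·1.24 + 2) ξ₂ = 71.04 → ξ₂ = 15.86 lbmol/h, ξ₁ = 19.66 lbmol/h.
Outlet amounts (n = n₀ + Σ ν·ξ):
  E: 324.4 − 2(19.66) − 2(15.86) = 253.4
  C: 0 + 1(19.66) = 19.66
  D: 0 + 2(15.86) = 31.72
  B: 0 + 1(15.86) = 15.86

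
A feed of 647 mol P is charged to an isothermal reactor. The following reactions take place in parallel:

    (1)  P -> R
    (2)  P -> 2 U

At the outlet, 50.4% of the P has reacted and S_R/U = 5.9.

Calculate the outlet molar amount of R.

Conversion of P: P consumed = 0.504 × 647 = 326.1 mol = 1ξ₁ + 1ξ₂.
Selectivity: 1ξ₁ / (2ξ₂) = 5.9 → ξ₁ = 11.8 ξ₂.
Substitute: (1·11.8 + 1) ξ₂ = 326.1 → ξ₂ = 25.48 mol, ξ₁ = 300.6 mol.
Outlet amounts (n = n₀ + Σ ν·ξ):
  P: 647 − 1(300.6) − 1(25.48) = 320.9
  R: 0 + 1(300.6) = 300.6
  U: 0 + 2(25.48) = 50.95

301 mol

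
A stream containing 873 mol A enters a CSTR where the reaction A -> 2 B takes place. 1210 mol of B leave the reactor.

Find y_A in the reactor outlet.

For B: n = n₀ + 2ξ → 1210 = 0 + 2ξ, giving ξ = 605 mol.
Outlet amounts (n = n₀ + ν ξ):
  A: 873 − 1(605) = 268
  B: 0 + 2(605) = 1210
Total out = 1478 mol; y_A = 268 / 1478 = 0.1813.

0.181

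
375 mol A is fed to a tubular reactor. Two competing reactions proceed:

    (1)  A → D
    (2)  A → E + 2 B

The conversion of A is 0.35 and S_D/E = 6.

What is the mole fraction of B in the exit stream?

0.0909

Conversion of A: A consumed = 0.35 × 375 = 131.2 mol = 1ξ₁ + 1ξ₂.
Selectivity: 1ξ₁ / (1ξ₂) = 6 → ξ₁ = 6 ξ₂.
Substitute: (1·6 + 1) ξ₂ = 131.2 → ξ₂ = 18.75 mol, ξ₁ = 112.5 mol.
Outlet amounts (n = n₀ + Σ ν·ξ):
  A: 375 − 1(112.5) − 1(18.75) = 243.8
  D: 0 + 1(112.5) = 112.5
  E: 0 + 1(18.75) = 18.75
  B: 0 + 2(18.75) = 37.5
Total out = 412.5 mol; y_B = 37.5 / 412.5 = 0.09091.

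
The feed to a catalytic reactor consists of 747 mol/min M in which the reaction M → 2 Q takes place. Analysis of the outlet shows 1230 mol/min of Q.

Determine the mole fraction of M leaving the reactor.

0.0969

For Q: n = n₀ + 2ξ → 1230 = 0 + 2ξ, giving ξ = 615 mol/min.
Outlet amounts (n = n₀ + ν ξ):
  M: 747 − 1(615) = 132
  Q: 0 + 2(615) = 1230
Total out = 1362 mol/min; y_M = 132 / 1362 = 0.09692.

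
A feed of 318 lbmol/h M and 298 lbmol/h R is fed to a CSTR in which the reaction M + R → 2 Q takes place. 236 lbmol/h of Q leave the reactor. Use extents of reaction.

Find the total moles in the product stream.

616 lbmol/h

For Q: n = n₀ + 2ξ → 236 = 0 + 2ξ, giving ξ = 118 lbmol/h.
Outlet amounts (n = n₀ + ν ξ):
  M: 318 − 1(118) = 200
  R: 298 − 1(118) = 180
  Q: 0 + 2(118) = 236
Total out = 200 + 180 + 236 = 616 lbmol/h.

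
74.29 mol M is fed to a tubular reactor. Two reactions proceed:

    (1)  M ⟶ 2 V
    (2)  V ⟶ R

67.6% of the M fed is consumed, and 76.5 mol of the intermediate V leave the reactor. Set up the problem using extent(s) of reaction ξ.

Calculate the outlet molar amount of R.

Conversion of M: M consumed = 1ξ₁ = 0.676 × 74.29 → ξ₁ = 50.22 mol.
V balance: n_V = 0 + 2ξ₁ − 1ξ₂ = 76.5 → ξ₂ = (2·50.22 − 76.5)/1 = 23.94 mol.
Outlet amounts (n = n₀ + Σ ν·ξ):
  M: 74.29 − 1(50.22) = 24.07
  V: 0 + 2(50.22) − 1(23.94) = 76.5
  R: 0 + 1(23.94) = 23.94

23.9 mol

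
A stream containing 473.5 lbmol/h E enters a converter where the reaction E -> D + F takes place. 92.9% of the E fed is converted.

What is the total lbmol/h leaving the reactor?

E reacted = 0.929 × 473.5 = 439.9 lbmol/h; ν_E = −1, so ξ = 439.9/1 = 439.9 lbmol/h.
Outlet amounts (n = n₀ + ν ξ):
  E: 473.5 − 1(439.9) = 33.62
  D: 0 + 1(439.9) = 439.9
  F: 0 + 1(439.9) = 439.9
Total out = 33.62 + 439.9 + 439.9 = 913.4 lbmol/h.

913 lbmol/h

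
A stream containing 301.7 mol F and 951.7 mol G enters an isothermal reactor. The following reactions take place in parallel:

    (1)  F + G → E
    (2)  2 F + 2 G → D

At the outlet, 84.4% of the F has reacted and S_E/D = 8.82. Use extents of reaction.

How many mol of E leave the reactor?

208 mol

Conversion of F: F consumed = 0.844 × 301.7 = 254.6 mol = 1ξ₁ + 2ξ₂.
Selectivity: 1ξ₁ / (1ξ₂) = 8.82 → ξ₁ = 8.82 ξ₂.
Substitute: (1·8.82 + 2) ξ₂ = 254.6 → ξ₂ = 23.53 mol, ξ₁ = 207.6 mol.
Outlet amounts (n = n₀ + Σ ν·ξ):
  F: 301.7 − 1(207.6) − 2(23.53) = 47.07
  G: 951.7 − 1(207.6) − 2(23.53) = 697.1
  E: 0 + 1(207.6) = 207.6
  D: 0 + 1(23.53) = 23.53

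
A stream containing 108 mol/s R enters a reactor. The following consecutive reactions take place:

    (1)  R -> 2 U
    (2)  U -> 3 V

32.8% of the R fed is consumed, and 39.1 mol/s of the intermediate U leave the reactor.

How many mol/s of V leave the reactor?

95.2 mol/s

Conversion of R: R consumed = 1ξ₁ = 0.328 × 108 → ξ₁ = 35.42 mol/s.
U balance: n_U = 0 + 2ξ₁ − 1ξ₂ = 39.1 → ξ₂ = (2·35.42 − 39.1)/1 = 31.75 mol/s.
Outlet amounts (n = n₀ + Σ ν·ξ):
  R: 108 − 1(35.42) = 72.58
  U: 0 + 2(35.42) − 1(31.75) = 39.1
  V: 0 + 3(31.75) = 95.24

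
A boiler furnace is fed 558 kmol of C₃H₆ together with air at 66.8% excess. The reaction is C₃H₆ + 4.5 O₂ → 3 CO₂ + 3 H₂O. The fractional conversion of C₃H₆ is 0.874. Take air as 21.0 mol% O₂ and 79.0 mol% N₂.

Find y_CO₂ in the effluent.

0.0705

Stoichiometric O₂ = 4.5 × 558 = 2511 kmol; O₂ fed = 2511 × 1.668 = 4188 kmol.
N₂ fed = 4188 × 79/21 = 15760 kmol.
Fuel reacted = 0.874 × 558 → ξ = 487.7 kmol.
Outlet (n = n₀ + ν ξ):
  C₃H₆: 558 − 1(487.7) = 70.31
  O₂: 4188 − 4.5(487.7) = 1994
  N₂: 15760 (inert)
  CO₂: 0 + 3(487.7) = 1463
  H₂O: 0 + 3(487.7) = 1463
Total out = 20750 kmol; y_CO₂ = 1463 / 20750 = 0.07052.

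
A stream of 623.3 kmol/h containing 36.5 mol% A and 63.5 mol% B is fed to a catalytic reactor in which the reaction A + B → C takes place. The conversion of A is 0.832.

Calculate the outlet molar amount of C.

189 kmol/h

A reacted = 0.832 × 227.5 = 189.3 kmol/h; ν_A = −1, so ξ = 189.3/1 = 189.3 kmol/h.
Outlet amounts (n = n₀ + ν ξ):
  A: 227.5 − 1(189.3) = 38.22
  B: 395.8 − 1(189.3) = 206.5
  C: 0 + 1(189.3) = 189.3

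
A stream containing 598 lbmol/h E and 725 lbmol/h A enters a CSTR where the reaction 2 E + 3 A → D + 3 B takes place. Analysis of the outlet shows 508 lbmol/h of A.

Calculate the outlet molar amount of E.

For A: n = n₀ − 3ξ → 508 = 725 − 3ξ, giving ξ = 72.33 lbmol/h.
Outlet amounts (n = n₀ + ν ξ):
  E: 598 − 2(72.33) = 453.3
  A: 725 − 3(72.33) = 508
  D: 0 + 1(72.33) = 72.33
  B: 0 + 3(72.33) = 217

453 lbmol/h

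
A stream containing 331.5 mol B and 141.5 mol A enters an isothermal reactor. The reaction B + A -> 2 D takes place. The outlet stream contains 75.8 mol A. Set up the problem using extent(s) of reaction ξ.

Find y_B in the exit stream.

For A: n = n₀ − 1ξ → 75.8 = 141.5 − 1ξ, giving ξ = 65.7 mol.
Outlet amounts (n = n₀ + ν ξ):
  B: 331.5 − 1(65.7) = 265.8
  A: 141.5 − 1(65.7) = 75.8
  D: 0 + 2(65.7) = 131.4
Total out = 473 mol; y_B = 265.8 / 473 = 0.5619.

0.562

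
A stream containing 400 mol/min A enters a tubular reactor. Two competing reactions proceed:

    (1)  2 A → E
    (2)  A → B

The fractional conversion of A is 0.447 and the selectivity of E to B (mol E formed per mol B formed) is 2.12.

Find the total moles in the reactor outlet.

328 mol/min

Conversion of A: A consumed = 0.447 × 400 = 178.8 mol/min = 2ξ₁ + 1ξ₂.
Selectivity: 1ξ₁ / (1ξ₂) = 2.12 → ξ₁ = 2.12 ξ₂.
Substitute: (2·2.12 + 1) ξ₂ = 178.8 → ξ₂ = 34.12 mol/min, ξ₁ = 72.34 mol/min.
Outlet amounts (n = n₀ + Σ ν·ξ):
  A: 400 − 2(72.34) − 1(34.12) = 221.2
  E: 0 + 1(72.34) = 72.34
  B: 0 + 1(34.12) = 34.12
Total out = 221.2 + 72.34 + 34.12 = 327.7 mol/min.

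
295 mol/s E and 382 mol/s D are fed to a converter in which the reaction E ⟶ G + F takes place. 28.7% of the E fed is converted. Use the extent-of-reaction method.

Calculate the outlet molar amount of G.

84.7 mol/s

E reacted = 0.287 × 295 = 84.66 mol/s; ν_E = −1, so ξ = 84.66/1 = 84.66 mol/s.
Outlet amounts (n = n₀ + ν ξ):
  E: 295 − 1(84.66) = 210.3
  G: 0 + 1(84.66) = 84.66
  F: 0 + 1(84.66) = 84.66
  D: 382 (inert)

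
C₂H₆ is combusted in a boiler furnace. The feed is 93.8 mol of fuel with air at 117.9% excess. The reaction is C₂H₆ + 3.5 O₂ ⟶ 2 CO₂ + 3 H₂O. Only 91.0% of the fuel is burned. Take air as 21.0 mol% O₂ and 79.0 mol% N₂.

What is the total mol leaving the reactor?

3540 mol

Stoichiometric O₂ = 3.5 × 93.8 = 328.3 mol; O₂ fed = 328.3 × 2.179 = 715.4 mol.
N₂ fed = 715.4 × 79/21 = 2691 mol.
Fuel reacted = 0.91 × 93.8 → ξ = 85.36 mol.
Outlet (n = n₀ + ν ξ):
  C₂H₆: 93.8 − 1(85.36) = 8.442
  O₂: 715.4 − 3.5(85.36) = 416.6
  N₂: 2691 (inert)
  CO₂: 0 + 2(85.36) = 170.7
  H₂O: 0 + 3(85.36) = 256.1
Total out = 8.442 + 416.6 + 2691 + 170.7 + 256.1 = 3543 mol.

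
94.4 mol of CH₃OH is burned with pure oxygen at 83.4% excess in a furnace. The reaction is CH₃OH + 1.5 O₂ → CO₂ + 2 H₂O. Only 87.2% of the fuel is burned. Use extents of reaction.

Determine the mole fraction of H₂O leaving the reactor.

Stoichiometric O₂ = 1.5 × 94.4 = 141.6 mol; O₂ fed = 141.6 × 1.834 = 259.7 mol.
Fuel reacted = 0.872 × 94.4 → ξ = 82.32 mol.
Outlet (n = n₀ + ν ξ):
  CH₃OH: 94.4 − 1(82.32) = 12.08
  O₂: 259.7 − 1.5(82.32) = 136.2
  CO₂: 0 + 1(82.32) = 82.32
  H₂O: 0 + 2(82.32) = 164.6
Total out = 395.3 mol; y_H₂O = 164.6 / 395.3 = 0.4165.

0.417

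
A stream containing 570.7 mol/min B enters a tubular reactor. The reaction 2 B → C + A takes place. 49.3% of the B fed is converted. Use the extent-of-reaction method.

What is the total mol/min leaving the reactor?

571 mol/min

B reacted = 0.493 × 570.7 = 281.4 mol/min; ν_B = −2, so ξ = 281.4/2 = 140.7 mol/min.
Outlet amounts (n = n₀ + ν ξ):
  B: 570.7 − 2(140.7) = 289.3
  C: 0 + 1(140.7) = 140.7
  A: 0 + 1(140.7) = 140.7
Total out = 289.3 + 140.7 + 140.7 = 570.7 mol/min.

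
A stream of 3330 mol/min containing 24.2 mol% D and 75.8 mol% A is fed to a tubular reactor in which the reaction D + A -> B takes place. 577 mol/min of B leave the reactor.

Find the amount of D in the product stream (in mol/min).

For B: n = n₀ + 1ξ → 577 = 0 + 1ξ, giving ξ = 577 mol/min.
Outlet amounts (n = n₀ + ν ξ):
  D: 805.9 − 1(577) = 228.9
  A: 2524 − 1(577) = 1947
  B: 0 + 1(577) = 577

229 mol/min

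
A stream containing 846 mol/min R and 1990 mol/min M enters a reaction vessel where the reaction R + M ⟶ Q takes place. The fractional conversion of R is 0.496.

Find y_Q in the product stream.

0.174

R reacted = 0.496 × 846 = 419.6 mol/min; ν_R = −1, so ξ = 419.6/1 = 419.6 mol/min.
Outlet amounts (n = n₀ + ν ξ):
  R: 846 − 1(419.6) = 426.4
  M: 1990 − 1(419.6) = 1570
  Q: 0 + 1(419.6) = 419.6
Total out = 2416 mol/min; y_Q = 419.6 / 2416 = 0.1737.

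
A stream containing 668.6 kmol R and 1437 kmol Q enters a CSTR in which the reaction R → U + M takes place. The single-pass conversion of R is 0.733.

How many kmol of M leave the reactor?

R reacted = 0.733 × 668.6 = 490.1 kmol; ν_R = −1, so ξ = 490.1/1 = 490.1 kmol.
Outlet amounts (n = n₀ + ν ξ):
  R: 668.6 − 1(490.1) = 178.5
  U: 0 + 1(490.1) = 490.1
  M: 0 + 1(490.1) = 490.1
  Q: 1437 (inert)

490 kmol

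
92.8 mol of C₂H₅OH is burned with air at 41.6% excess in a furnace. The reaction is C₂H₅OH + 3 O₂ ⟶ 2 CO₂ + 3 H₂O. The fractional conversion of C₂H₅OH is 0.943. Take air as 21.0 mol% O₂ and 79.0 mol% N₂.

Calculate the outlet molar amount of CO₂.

Stoichiometric O₂ = 3 × 92.8 = 278.4 mol; O₂ fed = 278.4 × 1.416 = 394.2 mol.
N₂ fed = 394.2 × 79/21 = 1483 mol.
Fuel reacted = 0.943 × 92.8 → ξ = 87.51 mol.
Outlet (n = n₀ + ν ξ):
  C₂H₅OH: 92.8 − 1(87.51) = 5.29
  O₂: 394.2 − 3(87.51) = 131.7
  N₂: 1483 (inert)
  CO₂: 0 + 2(87.51) = 175
  H₂O: 0 + 3(87.51) = 262.5

175 mol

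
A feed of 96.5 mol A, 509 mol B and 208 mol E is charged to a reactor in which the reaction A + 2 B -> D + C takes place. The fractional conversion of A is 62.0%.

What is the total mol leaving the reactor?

A reacted = 0.62 × 96.5 = 59.83 mol; ν_A = −1, so ξ = 59.83/1 = 59.83 mol.
Outlet amounts (n = n₀ + ν ξ):
  A: 96.5 − 1(59.83) = 36.67
  B: 509 − 2(59.83) = 389.3
  D: 0 + 1(59.83) = 59.83
  C: 0 + 1(59.83) = 59.83
  E: 208 (inert)
Total out = 36.67 + 389.3 + 59.83 + 59.83 + 208 = 753.7 mol.

754 mol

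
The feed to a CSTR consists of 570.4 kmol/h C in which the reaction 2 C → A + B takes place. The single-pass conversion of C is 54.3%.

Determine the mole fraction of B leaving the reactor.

C reacted = 0.543 × 570.4 = 309.7 kmol/h; ν_C = −2, so ξ = 309.7/2 = 154.9 kmol/h.
Outlet amounts (n = n₀ + ν ξ):
  C: 570.4 − 2(154.9) = 260.7
  A: 0 + 1(154.9) = 154.9
  B: 0 + 1(154.9) = 154.9
Total out = 570.4 kmol/h; y_B = 154.9 / 570.4 = 0.2715.

0.272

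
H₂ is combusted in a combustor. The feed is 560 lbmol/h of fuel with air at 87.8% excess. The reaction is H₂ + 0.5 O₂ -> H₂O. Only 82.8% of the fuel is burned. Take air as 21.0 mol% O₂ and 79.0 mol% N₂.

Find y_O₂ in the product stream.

0.104

Stoichiometric O₂ = 0.5 × 560 = 280 lbmol/h; O₂ fed = 280 × 1.878 = 525.8 lbmol/h.
N₂ fed = 525.8 × 79/21 = 1978 lbmol/h.
Fuel reacted = 0.828 × 560 → ξ = 463.7 lbmol/h.
Outlet (n = n₀ + ν ξ):
  H₂: 560 − 1(463.7) = 96.32
  O₂: 525.8 − 0.5(463.7) = 294
  N₂: 1978 (inert)
  H₂O: 0 + 1(463.7) = 463.7
Total out = 2832 lbmol/h; y_O₂ = 294 / 2832 = 0.1038.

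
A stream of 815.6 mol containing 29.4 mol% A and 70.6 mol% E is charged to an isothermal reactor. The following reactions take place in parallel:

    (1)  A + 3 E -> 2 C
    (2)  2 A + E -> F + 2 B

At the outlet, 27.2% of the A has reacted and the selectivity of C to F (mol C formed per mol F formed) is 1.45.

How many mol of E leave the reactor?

Conversion of A: A consumed = 0.272 × 239.8 = 65.22 mol = 1ξ₁ + 2ξ₂.
Selectivity: 2ξ₁ / (1ξ₂) = 1.45 → ξ₁ = 0.725 ξ₂.
Substitute: (1·0.725 + 2) ξ₂ = 65.22 → ξ₂ = 23.93 mol, ξ₁ = 17.35 mol.
Outlet amounts (n = n₀ + Σ ν·ξ):
  A: 239.8 − 1(17.35) − 2(23.93) = 174.6
  E: 575.8 − 3(17.35) − 1(23.93) = 499.8
  C: 0 + 2(17.35) = 34.71
  F: 0 + 1(23.93) = 23.93
  B: 0 + 2(23.93) = 47.87

500 mol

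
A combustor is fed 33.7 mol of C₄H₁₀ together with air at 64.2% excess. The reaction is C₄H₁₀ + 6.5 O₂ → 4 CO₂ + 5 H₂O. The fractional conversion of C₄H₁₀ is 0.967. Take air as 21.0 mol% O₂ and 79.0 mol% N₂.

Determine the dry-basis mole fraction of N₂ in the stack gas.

0.829

Stoichiometric O₂ = 6.5 × 33.7 = 219.1 mol; O₂ fed = 219.1 × 1.642 = 359.7 mol.
N₂ fed = 359.7 × 79/21 = 1353 mol.
Fuel reacted = 0.967 × 33.7 → ξ = 32.59 mol.
Outlet (n = n₀ + ν ξ):
  C₄H₁₀: 33.7 − 1(32.59) = 1.112
  O₂: 359.7 − 6.5(32.59) = 147.9
  N₂: 1353 (inert)
  CO₂: 0 + 4(32.59) = 130.4
  H₂O: 0 + 5(32.59) = 162.9
Dry total = 1632 mol; y_N₂ (dry) = 1353 / 1632 = 0.8289.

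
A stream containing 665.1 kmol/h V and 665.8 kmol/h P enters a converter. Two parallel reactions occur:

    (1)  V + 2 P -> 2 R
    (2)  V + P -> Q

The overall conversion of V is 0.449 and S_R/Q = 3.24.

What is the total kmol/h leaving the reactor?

Conversion of V: V consumed = 0.449 × 665.1 = 298.6 kmol/h = 1ξ₁ + 1ξ₂.
Selectivity: 2ξ₁ / (1ξ₂) = 3.24 → ξ₁ = 1.62 ξ₂.
Substitute: (1·1.62 + 1) ξ₂ = 298.6 → ξ₂ = 114 kmol/h, ξ₁ = 184.6 kmol/h.
Outlet amounts (n = n₀ + Σ ν·ξ):
  V: 665.1 − 1(184.6) − 1(114) = 366.5
  P: 665.8 − 2(184.6) − 1(114) = 182.5
  R: 0 + 2(184.6) = 369.3
  Q: 0 + 1(114) = 114
Total out = 366.5 + 182.5 + 369.3 + 114 = 1032 kmol/h.

1030 kmol/h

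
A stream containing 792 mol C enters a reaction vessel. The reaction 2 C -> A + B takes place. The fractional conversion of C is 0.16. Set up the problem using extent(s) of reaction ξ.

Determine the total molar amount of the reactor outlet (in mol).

C reacted = 0.16 × 792 = 126.7 mol; ν_C = −2, so ξ = 126.7/2 = 63.36 mol.
Outlet amounts (n = n₀ + ν ξ):
  C: 792 − 2(63.36) = 665.3
  A: 0 + 1(63.36) = 63.36
  B: 0 + 1(63.36) = 63.36
Total out = 665.3 + 63.36 + 63.36 = 792 mol.

792 mol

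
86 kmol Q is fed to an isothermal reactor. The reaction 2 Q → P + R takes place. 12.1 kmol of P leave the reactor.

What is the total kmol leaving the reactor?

For P: n = n₀ + 1ξ → 12.1 = 0 + 1ξ, giving ξ = 12.1 kmol.
Outlet amounts (n = n₀ + ν ξ):
  Q: 86 − 2(12.1) = 61.8
  P: 0 + 1(12.1) = 12.1
  R: 0 + 1(12.1) = 12.1
Total out = 61.8 + 12.1 + 12.1 = 86 kmol.

86 kmol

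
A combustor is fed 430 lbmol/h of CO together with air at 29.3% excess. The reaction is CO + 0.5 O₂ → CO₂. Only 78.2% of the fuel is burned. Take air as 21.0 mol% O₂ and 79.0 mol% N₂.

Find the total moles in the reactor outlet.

Stoichiometric O₂ = 0.5 × 430 = 215 lbmol/h; O₂ fed = 215 × 1.293 = 278 lbmol/h.
N₂ fed = 278 × 79/21 = 1046 lbmol/h.
Fuel reacted = 0.782 × 430 → ξ = 336.3 lbmol/h.
Outlet (n = n₀ + ν ξ):
  CO: 430 − 1(336.3) = 93.74
  O₂: 278 − 0.5(336.3) = 109.9
  N₂: 1046 (inert)
  CO₂: 0 + 1(336.3) = 336.3
Total out = 93.74 + 109.9 + 1046 + 336.3 = 1586 lbmol/h.

1590 lbmol/h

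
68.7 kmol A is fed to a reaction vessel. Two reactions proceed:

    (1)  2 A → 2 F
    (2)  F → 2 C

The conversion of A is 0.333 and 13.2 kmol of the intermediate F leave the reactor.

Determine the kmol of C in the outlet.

Conversion of A: A consumed = 2ξ₁ = 0.333 × 68.7 → ξ₁ = 11.44 kmol.
F balance: n_F = 0 + 2ξ₁ − 1ξ₂ = 13.2 → ξ₂ = (2·11.44 − 13.2)/1 = 9.677 kmol.
Outlet amounts (n = n₀ + Σ ν·ξ):
  A: 68.7 − 2(11.44) = 45.82
  F: 0 + 2(11.44) − 1(9.677) = 13.2
  C: 0 + 2(9.677) = 19.35

19.4 kmol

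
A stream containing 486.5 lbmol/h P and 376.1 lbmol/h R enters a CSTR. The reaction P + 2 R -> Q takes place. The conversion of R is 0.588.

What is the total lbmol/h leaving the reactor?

R reacted = 0.588 × 376.1 = 221.1 lbmol/h; ν_R = −2, so ξ = 221.1/2 = 110.6 lbmol/h.
Outlet amounts (n = n₀ + ν ξ):
  P: 486.5 − 1(110.6) = 375.9
  R: 376.1 − 2(110.6) = 155
  Q: 0 + 1(110.6) = 110.6
Total out = 375.9 + 155 + 110.6 = 641.5 lbmol/h.

641 lbmol/h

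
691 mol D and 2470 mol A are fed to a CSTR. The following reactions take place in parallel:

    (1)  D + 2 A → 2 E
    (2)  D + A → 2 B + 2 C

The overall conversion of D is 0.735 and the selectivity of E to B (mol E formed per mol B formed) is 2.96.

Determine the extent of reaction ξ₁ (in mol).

Conversion of D: D consumed = 0.735 × 691 = 507.9 mol = 1ξ₁ + 1ξ₂.
Selectivity: 2ξ₁ / (2ξ₂) = 2.96 → ξ₁ = 2.96 ξ₂.
Substitute: (1·2.96 + 1) ξ₂ = 507.9 → ξ₂ = 128.3 mol, ξ₁ = 379.6 mol.
Outlet amounts (n = n₀ + Σ ν·ξ):
  D: 691 − 1(379.6) − 1(128.3) = 183.1
  A: 2470 − 2(379.6) − 1(128.3) = 1582
  E: 0 + 2(379.6) = 759.3
  B: 0 + 2(128.3) = 256.5
  C: 0 + 2(128.3) = 256.5

ξ₁ = 380 mol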